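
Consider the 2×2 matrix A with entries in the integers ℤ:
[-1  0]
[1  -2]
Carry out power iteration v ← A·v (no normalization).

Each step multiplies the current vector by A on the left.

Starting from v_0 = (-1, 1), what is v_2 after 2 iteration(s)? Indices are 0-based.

v_0 = (-1, 1).
v_1 = A·v_0 = (1, -3).
v_2 = A·v_1 = (-1, 7).

v_2 = (-1, 7)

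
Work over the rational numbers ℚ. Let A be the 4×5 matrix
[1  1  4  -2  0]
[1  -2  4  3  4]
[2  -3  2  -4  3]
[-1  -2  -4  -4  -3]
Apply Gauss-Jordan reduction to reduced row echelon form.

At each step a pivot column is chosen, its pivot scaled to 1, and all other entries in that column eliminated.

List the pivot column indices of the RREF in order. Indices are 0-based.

step 1: normalize row 0 (÷1) = (1, 1, 4, -2, 0)
  row 1: subtract 1×row0 = (0, -3, 0, 5, 4)
  row 2: subtract 2×row0 = (0, -5, -6, 0, 3)
  row 3: subtract -1×row0 = (0, -1, 0, -6, -3)
step 2: normalize row 1 (÷-3) = (0, 1, 0, -5/3, -4/3)
  row 0: subtract 1×row1 = (1, 0, 4, -1/3, 4/3)
  row 2: subtract -5×row1 = (0, 0, -6, -25/3, -11/3)
  row 3: subtract -1×row1 = (0, 0, 0, -23/3, -13/3)
step 3: normalize row 2 (÷-6) = (0, 0, 1, 25/18, 11/18)
  row 0: subtract 4×row2 = (1, 0, 0, -53/9, -10/9)
step 4: normalize row 3 (÷-23/3) = (0, 0, 0, 1, 13/23)
  row 0: subtract -53/9×row3 = (1, 0, 0, 0, 51/23)
  row 1: subtract -5/3×row3 = (0, 1, 0, 0, -9/23)
  row 2: subtract 25/18×row3 = (0, 0, 1, 0, -4/23)

pivot columns: 0, 1, 2, 3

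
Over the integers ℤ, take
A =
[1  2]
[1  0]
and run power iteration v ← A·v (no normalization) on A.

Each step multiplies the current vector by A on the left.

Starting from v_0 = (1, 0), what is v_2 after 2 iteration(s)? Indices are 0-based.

v_2 = (3, 1)

v_0 = (1, 0).
v_1 = A·v_0 = (1, 1).
v_2 = A·v_1 = (3, 1).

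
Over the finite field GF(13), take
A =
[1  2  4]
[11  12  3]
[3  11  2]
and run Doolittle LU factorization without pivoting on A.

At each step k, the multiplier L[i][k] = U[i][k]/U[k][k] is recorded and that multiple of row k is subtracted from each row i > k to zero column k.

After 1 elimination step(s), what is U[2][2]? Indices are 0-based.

[col 0] pivot 1
  R1 -= 11*R0 → (0, 3, 11)  (L[1][0] := 11)
  R2 -= 3*R0 → (0, 5, 3)  (L[2][0] := 3)

U[2][2] = 3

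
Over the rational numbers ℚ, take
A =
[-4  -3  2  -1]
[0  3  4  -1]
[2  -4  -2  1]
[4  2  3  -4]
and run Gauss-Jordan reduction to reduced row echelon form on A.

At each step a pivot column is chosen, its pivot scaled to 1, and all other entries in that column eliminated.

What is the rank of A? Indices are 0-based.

step 1: normalize row 0 (÷-4) = (1, 3/4, -1/2, 1/4)
  row 2: subtract 2×row0 = (0, -11/2, -1, 1/2)
  row 3: subtract 4×row0 = (0, -1, 5, -5)
step 2: normalize row 1 (÷3) = (0, 1, 4/3, -1/3)
  row 0: subtract 3/4×row1 = (1, 0, -3/2, 1/2)
  row 2: subtract -11/2×row1 = (0, 0, 19/3, -4/3)
  row 3: subtract -1×row1 = (0, 0, 19/3, -16/3)
step 3: normalize row 2 (÷19/3) = (0, 0, 1, -4/19)
  row 0: subtract -3/2×row2 = (1, 0, 0, 7/38)
  row 1: subtract 4/3×row2 = (0, 1, 0, -1/19)
  row 3: subtract 19/3×row2 = (0, 0, 0, -4)
step 4: normalize row 3 (÷-4) = (0, 0, 0, 1)
  row 0: subtract 7/38×row3 = (1, 0, 0, 0)
  row 1: subtract -1/19×row3 = (0, 1, 0, 0)
  row 2: subtract -4/19×row3 = (0, 0, 1, 0)

rank = 4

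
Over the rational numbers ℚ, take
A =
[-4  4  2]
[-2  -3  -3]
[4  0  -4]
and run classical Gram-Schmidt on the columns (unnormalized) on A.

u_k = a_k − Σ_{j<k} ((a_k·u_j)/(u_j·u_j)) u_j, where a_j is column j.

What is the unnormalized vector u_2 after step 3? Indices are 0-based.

u_2 = (-39/25, -52/25, -13/5)

Step 1: u_0 = a_0 = (-4, -2, 4).
Step 2: u_1 = a_1 − (-5/18)·u_0 = (26/9, -32/9, 10/9).
Step 3: u_2 = a_2 − (-1/2)·u_0 − (27/50)·u_1 = (-39/25, -52/25, -13/5).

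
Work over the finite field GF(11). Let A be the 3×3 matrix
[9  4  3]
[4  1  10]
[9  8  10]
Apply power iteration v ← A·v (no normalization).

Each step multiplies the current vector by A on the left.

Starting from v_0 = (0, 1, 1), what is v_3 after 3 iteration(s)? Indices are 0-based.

v_3 = (7, 4, 10)

v_0 = (0, 1, 1).
v_1 = A·v_0 = (7, 0, 7).
v_2 = A·v_1 = (7, 10, 1).
v_3 = A·v_2 = (7, 4, 10).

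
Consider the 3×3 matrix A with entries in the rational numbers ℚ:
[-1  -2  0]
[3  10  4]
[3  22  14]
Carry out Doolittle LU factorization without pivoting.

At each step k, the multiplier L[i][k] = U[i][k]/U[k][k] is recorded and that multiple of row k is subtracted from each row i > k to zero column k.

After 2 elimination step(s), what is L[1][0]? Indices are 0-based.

[col 0] pivot -1
  R1 -= -3*R0 → (0, 4, 4)  (L[1][0] := -3)
  R2 -= -3*R0 → (0, 16, 14)  (L[2][0] := -3)
[col 1] pivot 4
  R2 -= 4*R1 → (0, 0, -2)  (L[2][1] := 4)

L[1][0] = -3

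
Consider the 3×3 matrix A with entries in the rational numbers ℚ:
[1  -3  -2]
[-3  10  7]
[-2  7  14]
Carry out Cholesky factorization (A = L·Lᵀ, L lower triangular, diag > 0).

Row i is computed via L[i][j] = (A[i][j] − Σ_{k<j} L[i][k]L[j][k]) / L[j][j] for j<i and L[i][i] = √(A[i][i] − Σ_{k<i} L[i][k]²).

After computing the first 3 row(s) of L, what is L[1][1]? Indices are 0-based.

Step 1: L[0][0] = √(1) = 1.
  L[1][0] = (-3) / L[0][0] = -3.
Step 2: L[1][1] = √(1) = 1.
  L[2][0] = (-2) / L[0][0] = -2.
  L[2][1] = (1) / L[1][1] = 1.
Step 3: L[2][2] = √(9) = 3.

L[1][1] = 1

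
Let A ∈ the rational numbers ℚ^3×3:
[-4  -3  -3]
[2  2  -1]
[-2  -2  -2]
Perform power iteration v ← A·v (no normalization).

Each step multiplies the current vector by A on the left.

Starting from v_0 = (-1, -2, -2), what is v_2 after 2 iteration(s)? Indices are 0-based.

v_0 = (-1, -2, -2).
v_1 = A·v_0 = (16, -4, 10).
v_2 = A·v_1 = (-82, 14, -44).

v_2 = (-82, 14, -44)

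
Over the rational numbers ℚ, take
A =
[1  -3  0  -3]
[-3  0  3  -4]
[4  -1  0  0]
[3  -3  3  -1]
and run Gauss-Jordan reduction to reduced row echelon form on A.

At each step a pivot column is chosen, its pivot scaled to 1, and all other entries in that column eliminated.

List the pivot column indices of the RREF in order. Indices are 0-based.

step 1: normalize row 0 (÷1) = (1, -3, 0, -3)
  row 1: subtract -3×row0 = (0, -9, 3, -13)
  row 2: subtract 4×row0 = (0, 11, 0, 12)
  row 3: subtract 3×row0 = (0, 6, 3, 8)
step 2: normalize row 1 (÷-9) = (0, 1, -1/3, 13/9)
  row 0: subtract -3×row1 = (1, 0, -1, 4/3)
  row 2: subtract 11×row1 = (0, 0, 11/3, -35/9)
  row 3: subtract 6×row1 = (0, 0, 5, -2/3)
step 3: normalize row 2 (÷11/3) = (0, 0, 1, -35/33)
  row 0: subtract -1×row2 = (1, 0, 0, 3/11)
  row 1: subtract -1/3×row2 = (0, 1, 0, 12/11)
  row 3: subtract 5×row2 = (0, 0, 0, 51/11)
step 4: normalize row 3 (÷51/11) = (0, 0, 0, 1)
  row 0: subtract 3/11×row3 = (1, 0, 0, 0)
  row 1: subtract 12/11×row3 = (0, 1, 0, 0)
  row 2: subtract -35/33×row3 = (0, 0, 1, 0)

pivot columns: 0, 1, 2, 3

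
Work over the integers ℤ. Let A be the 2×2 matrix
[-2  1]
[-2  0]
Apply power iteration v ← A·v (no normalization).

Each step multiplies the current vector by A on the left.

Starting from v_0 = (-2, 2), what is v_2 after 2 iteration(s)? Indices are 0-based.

v_0 = (-2, 2).
v_1 = A·v_0 = (6, 4).
v_2 = A·v_1 = (-8, -12).

v_2 = (-8, -12)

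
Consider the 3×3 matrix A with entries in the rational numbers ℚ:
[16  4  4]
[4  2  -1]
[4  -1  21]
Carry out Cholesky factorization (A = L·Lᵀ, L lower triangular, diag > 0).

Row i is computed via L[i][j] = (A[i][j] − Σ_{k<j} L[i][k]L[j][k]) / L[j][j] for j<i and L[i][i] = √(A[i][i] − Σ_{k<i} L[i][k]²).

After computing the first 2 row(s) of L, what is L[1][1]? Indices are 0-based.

L[1][1] = 1

Step 1: L[0][0] = √(16) = 4.
  L[1][0] = (4) / L[0][0] = 1.
Step 2: L[1][1] = √(1) = 1.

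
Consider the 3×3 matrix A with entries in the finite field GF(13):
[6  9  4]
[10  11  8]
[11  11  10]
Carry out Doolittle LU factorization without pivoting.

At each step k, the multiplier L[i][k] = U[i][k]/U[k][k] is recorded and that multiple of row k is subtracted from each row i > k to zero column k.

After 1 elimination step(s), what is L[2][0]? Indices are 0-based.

Step 1: pivot at (0,0) is 6.
  row1 ← row1 − (6)·row0  ⇒  L[1][0]=6, U row1=(0, 9, 10)
  row2 ← row2 − (4)·row0  ⇒  L[2][0]=4, U row2=(0, 1, 7)

L[2][0] = 4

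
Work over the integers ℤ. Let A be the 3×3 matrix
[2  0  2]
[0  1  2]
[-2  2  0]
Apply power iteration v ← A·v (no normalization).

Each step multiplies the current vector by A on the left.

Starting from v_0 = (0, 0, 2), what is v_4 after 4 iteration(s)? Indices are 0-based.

v_0 = (0, 0, 2).
v_1 = A·v_0 = (4, 4, 0).
v_2 = A·v_1 = (8, 4, 0).
v_3 = A·v_2 = (16, 4, -8).
v_4 = A·v_3 = (16, -12, -24).

v_4 = (16, -12, -24)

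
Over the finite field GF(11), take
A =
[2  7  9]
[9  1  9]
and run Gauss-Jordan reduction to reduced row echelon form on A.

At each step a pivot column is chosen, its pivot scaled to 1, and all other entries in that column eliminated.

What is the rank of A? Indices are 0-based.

rank = 2

pivot(0,0)=2: scale R0 → (1, 9, 10)
  clear (1,0): R1 −= (9)R0 → (0, 8, 7)
pivot(1,1)=8: scale R1 → (0, 1, 5)
  clear (0,1): R0 −= (9)R1 → (1, 0, 9)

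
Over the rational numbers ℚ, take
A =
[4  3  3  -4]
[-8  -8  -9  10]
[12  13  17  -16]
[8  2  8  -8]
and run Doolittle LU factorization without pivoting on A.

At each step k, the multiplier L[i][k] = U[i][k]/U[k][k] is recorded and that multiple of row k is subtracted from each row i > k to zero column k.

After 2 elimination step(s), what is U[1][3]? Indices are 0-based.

Step 1: pivot at (0,0) is 4.
  row1 ← row1 − (-2)·row0  ⇒  L[1][0]=-2, U row1=(0, -2, -3, 2)
  row2 ← row2 − (3)·row0  ⇒  L[2][0]=3, U row2=(0, 4, 8, -4)
  row3 ← row3 − (2)·row0  ⇒  L[3][0]=2, U row3=(0, -4, 2, 0)
Step 2: pivot at (1,1) is -2.
  row2 ← row2 − (-2)·row1  ⇒  L[2][1]=-2, U row2=(0, 0, 2, 0)
  row3 ← row3 − (2)·row1  ⇒  L[3][1]=2, U row3=(0, 0, 8, -4)

U[1][3] = 2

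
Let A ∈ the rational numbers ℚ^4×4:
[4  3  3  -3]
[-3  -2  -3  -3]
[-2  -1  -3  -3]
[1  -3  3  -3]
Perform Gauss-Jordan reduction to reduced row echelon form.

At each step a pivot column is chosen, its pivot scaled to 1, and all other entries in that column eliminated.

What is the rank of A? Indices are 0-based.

pivot(0,0)=4: scale R0 → (1, 3/4, 3/4, -3/4)
  clear (1,0): R1 −= (-3)R0 → (0, 1/4, -3/4, -21/4)
  clear (2,0): R2 −= (-2)R0 → (0, 1/2, -3/2, -9/2)
  clear (3,0): R3 −= (1)R0 → (0, -15/4, 9/4, -9/4)
pivot(1,1)=1/4: scale R1 → (0, 1, -3, -21)
  clear (0,1): R0 −= (3/4)R1 → (1, 0, 3, 15)
  clear (2,1): R2 −= (1/2)R1 → (0, 0, 0, 6)
  clear (3,1): R3 −= (-15/4)R1 → (0, 0, -9, -81)
pivot(2,2): swap R2↔R3
pivot(2,2)=-9: scale R2 → (0, 0, 1, 9)
  clear (0,2): R0 −= (3)R2 → (1, 0, 0, -12)
  clear (1,2): R1 −= (-3)R2 → (0, 1, 0, 6)
pivot(3,3)=6: scale R3 → (0, 0, 0, 1)
  clear (0,3): R0 −= (-12)R3 → (1, 0, 0, 0)
  clear (1,3): R1 −= (6)R3 → (0, 1, 0, 0)
  clear (2,3): R2 −= (9)R3 → (0, 0, 1, 0)

rank = 4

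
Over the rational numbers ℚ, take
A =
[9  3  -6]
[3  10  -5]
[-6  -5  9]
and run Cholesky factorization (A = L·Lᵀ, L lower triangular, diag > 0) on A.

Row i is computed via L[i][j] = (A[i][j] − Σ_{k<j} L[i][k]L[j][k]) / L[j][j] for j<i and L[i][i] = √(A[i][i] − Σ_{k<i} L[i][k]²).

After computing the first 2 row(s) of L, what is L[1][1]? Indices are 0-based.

L[1][1] = 3

Step 1: L[0][0] = √(9) = 3.
  L[1][0] = (3) / L[0][0] = 1.
Step 2: L[1][1] = √(9) = 3.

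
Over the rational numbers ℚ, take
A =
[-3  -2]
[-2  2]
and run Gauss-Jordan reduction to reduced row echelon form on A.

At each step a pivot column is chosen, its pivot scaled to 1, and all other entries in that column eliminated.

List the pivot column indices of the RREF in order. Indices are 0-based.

pivot columns: 0, 1

step 1: normalize row 0 (÷-3) = (1, 2/3)
  row 1: subtract -2×row0 = (0, 10/3)
step 2: normalize row 1 (÷10/3) = (0, 1)
  row 0: subtract 2/3×row1 = (1, 0)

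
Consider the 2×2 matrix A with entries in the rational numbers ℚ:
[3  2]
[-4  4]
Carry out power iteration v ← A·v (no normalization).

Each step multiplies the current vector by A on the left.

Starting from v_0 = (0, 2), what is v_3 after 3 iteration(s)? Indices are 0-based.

v_3 = (116, -48)

v_0 = (0, 2).
v_1 = A·v_0 = (4, 8).
v_2 = A·v_1 = (28, 16).
v_3 = A·v_2 = (116, -48).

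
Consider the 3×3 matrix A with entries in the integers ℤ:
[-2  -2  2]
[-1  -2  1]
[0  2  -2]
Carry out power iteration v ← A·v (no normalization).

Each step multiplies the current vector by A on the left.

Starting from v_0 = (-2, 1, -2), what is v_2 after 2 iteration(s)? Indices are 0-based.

v_0 = (-2, 1, -2).
v_1 = A·v_0 = (-2, -2, 6).
v_2 = A·v_1 = (20, 12, -16).

v_2 = (20, 12, -16)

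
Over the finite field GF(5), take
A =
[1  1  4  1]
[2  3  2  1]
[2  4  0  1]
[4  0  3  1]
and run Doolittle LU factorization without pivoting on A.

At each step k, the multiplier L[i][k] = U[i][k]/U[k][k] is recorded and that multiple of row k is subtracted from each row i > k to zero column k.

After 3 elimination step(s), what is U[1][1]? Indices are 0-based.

Step 1: pivot at (0,0) is 1.
  row1 ← row1 − (2)·row0  ⇒  L[1][0]=2, U row1=(0, 1, 4, 4)
  row2 ← row2 − (2)·row0  ⇒  L[2][0]=2, U row2=(0, 2, 2, 4)
  row3 ← row3 − (4)·row0  ⇒  L[3][0]=4, U row3=(0, 1, 2, 2)
Step 2: pivot at (1,1) is 1.
  row2 ← row2 − (2)·row1  ⇒  L[2][1]=2, U row2=(0, 0, 4, 1)
  row3 ← row3 − (1)·row1  ⇒  L[3][1]=1, U row3=(0, 0, 3, 3)
Step 3: pivot at (2,2) is 4.
  row3 ← row3 − (2)·row2  ⇒  L[3][2]=2, U row3=(0, 0, 0, 1)

U[1][1] = 1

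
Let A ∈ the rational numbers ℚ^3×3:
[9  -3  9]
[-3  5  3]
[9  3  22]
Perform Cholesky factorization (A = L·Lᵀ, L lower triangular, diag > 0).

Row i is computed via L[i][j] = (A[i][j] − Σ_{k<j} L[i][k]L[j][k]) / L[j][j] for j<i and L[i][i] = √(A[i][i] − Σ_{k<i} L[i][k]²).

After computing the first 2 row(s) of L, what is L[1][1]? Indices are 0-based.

Step 1: L[0][0] = √(9) = 3.
  L[1][0] = (-3) / L[0][0] = -1.
Step 2: L[1][1] = √(4) = 2.

L[1][1] = 2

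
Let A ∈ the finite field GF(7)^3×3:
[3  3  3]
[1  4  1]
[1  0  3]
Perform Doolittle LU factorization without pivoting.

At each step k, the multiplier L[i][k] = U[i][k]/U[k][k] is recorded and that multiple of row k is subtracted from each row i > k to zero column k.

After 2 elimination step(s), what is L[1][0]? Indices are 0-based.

Step 1: pivot at (0,0) is 3.
  row1 ← row1 − (5)·row0  ⇒  L[1][0]=5, U row1=(0, 3, 0)
  row2 ← row2 − (5)·row0  ⇒  L[2][0]=5, U row2=(0, 6, 2)
Step 2: pivot at (1,1) is 3.
  row2 ← row2 − (2)·row1  ⇒  L[2][1]=2, U row2=(0, 0, 2)

L[1][0] = 5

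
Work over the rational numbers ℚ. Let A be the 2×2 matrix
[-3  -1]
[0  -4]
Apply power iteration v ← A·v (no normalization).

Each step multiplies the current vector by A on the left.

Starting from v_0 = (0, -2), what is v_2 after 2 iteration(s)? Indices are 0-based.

v_0 = (0, -2).
v_1 = A·v_0 = (2, 8).
v_2 = A·v_1 = (-14, -32).

v_2 = (-14, -32)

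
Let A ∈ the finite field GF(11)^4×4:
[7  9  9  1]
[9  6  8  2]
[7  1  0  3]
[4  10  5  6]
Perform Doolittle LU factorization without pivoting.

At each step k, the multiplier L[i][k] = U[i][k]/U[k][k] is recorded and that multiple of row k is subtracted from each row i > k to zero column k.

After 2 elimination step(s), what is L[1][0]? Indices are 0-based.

L[1][0] = 6

Step 1: pivot at (0,0) is 7.
  row1 ← row1 − (6)·row0  ⇒  L[1][0]=6, U row1=(0, 7, 9, 7)
  row2 ← row2 − (1)·row0  ⇒  L[2][0]=1, U row2=(0, 3, 2, 2)
  row3 ← row3 − (10)·row0  ⇒  L[3][0]=10, U row3=(0, 8, 3, 7)
Step 2: pivot at (1,1) is 7.
  row2 ← row2 − (2)·row1  ⇒  L[2][1]=2, U row2=(0, 0, 6, 10)
  row3 ← row3 − (9)·row1  ⇒  L[3][1]=9, U row3=(0, 0, 10, 10)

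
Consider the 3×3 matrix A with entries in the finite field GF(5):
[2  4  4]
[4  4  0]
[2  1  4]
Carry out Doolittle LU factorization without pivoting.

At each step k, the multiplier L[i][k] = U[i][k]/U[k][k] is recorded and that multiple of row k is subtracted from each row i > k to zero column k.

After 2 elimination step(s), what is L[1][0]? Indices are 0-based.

L[1][0] = 2

k=0: U[0][0]=2
  eliminate (1,0): mult=2, new row 1: (0, 1, 2); set L[1][0]=2
  eliminate (2,0): mult=1, new row 2: (0, 2, 0); set L[2][0]=1
k=1: U[1][1]=1
  eliminate (2,1): mult=2, new row 2: (0, 0, 1); set L[2][1]=2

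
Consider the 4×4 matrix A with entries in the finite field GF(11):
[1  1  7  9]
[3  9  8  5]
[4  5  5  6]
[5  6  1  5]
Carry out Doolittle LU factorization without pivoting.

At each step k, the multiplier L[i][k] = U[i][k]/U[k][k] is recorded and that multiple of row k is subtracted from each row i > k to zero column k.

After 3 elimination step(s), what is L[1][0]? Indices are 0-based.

k=0: U[0][0]=1
  eliminate (1,0): mult=3, new row 1: (0, 6, 9, 0); set L[1][0]=3
  eliminate (2,0): mult=4, new row 2: (0, 1, 10, 3); set L[2][0]=4
  eliminate (3,0): mult=5, new row 3: (0, 1, 10, 4); set L[3][0]=5
k=1: U[1][1]=6
  eliminate (2,1): mult=2, new row 2: (0, 0, 3, 3); set L[2][1]=2
  eliminate (3,1): mult=2, new row 3: (0, 0, 3, 4); set L[3][1]=2
k=2: U[2][2]=3
  eliminate (3,2): mult=1, new row 3: (0, 0, 0, 1); set L[3][2]=1

L[1][0] = 3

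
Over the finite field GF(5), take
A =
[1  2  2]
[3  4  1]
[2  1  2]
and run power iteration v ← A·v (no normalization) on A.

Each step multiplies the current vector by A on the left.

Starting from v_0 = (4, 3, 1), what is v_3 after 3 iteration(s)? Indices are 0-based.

v_0 = (4, 3, 1).
v_1 = A·v_0 = (2, 0, 3).
v_2 = A·v_1 = (3, 4, 0).
v_3 = A·v_2 = (1, 0, 0).

v_3 = (1, 0, 0)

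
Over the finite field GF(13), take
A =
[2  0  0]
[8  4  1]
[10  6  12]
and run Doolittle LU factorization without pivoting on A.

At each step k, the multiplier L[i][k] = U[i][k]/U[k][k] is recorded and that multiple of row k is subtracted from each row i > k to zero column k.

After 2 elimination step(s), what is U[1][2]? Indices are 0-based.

k=0: U[0][0]=2
  eliminate (1,0): mult=4, new row 1: (0, 4, 1); set L[1][0]=4
  eliminate (2,0): mult=5, new row 2: (0, 6, 12); set L[2][0]=5
k=1: U[1][1]=4
  eliminate (2,1): mult=8, new row 2: (0, 0, 4); set L[2][1]=8

U[1][2] = 1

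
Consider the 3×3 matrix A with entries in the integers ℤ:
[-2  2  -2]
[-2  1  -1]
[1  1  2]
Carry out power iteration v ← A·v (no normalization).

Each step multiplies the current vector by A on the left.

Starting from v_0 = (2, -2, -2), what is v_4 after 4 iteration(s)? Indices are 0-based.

v_0 = (2, -2, -2).
v_1 = A·v_0 = (-4, -4, -4).
v_2 = A·v_1 = (8, 8, -16).
v_3 = A·v_2 = (32, 8, -16).
v_4 = A·v_3 = (-16, -40, 8).

v_4 = (-16, -40, 8)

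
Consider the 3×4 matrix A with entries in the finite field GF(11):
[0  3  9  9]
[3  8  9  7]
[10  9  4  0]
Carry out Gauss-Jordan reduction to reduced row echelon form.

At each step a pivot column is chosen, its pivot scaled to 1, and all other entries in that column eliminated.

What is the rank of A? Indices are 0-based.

step 1: exchange rows 0,1
step 1: normalize row 0 (÷3) = (1, 10, 3, 6)
  row 2: subtract 10×row0 = (0, 8, 7, 6)
step 2: normalize row 1 (÷3) = (0, 1, 3, 3)
  row 0: subtract 10×row1 = (1, 0, 6, 9)
  row 2: subtract 8×row1 = (0, 0, 5, 4)
step 3: normalize row 2 (÷5) = (0, 0, 1, 3)
  row 0: subtract 6×row2 = (1, 0, 0, 2)
  row 1: subtract 3×row2 = (0, 1, 0, 5)

rank = 3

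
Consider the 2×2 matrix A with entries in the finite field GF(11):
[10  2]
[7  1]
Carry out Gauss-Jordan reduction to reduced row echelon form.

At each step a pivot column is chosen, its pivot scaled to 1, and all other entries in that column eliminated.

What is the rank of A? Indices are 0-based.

rank = 2

step 1: normalize row 0 (÷10) = (1, 9)
  row 1: subtract 7×row0 = (0, 4)
step 2: normalize row 1 (÷4) = (0, 1)
  row 0: subtract 9×row1 = (1, 0)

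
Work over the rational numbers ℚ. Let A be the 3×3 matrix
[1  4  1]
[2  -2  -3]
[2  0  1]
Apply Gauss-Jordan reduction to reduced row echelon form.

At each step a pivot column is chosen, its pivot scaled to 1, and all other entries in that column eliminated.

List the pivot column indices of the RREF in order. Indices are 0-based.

step 1: normalize row 0 (÷1) = (1, 4, 1)
  row 1: subtract 2×row0 = (0, -10, -5)
  row 2: subtract 2×row0 = (0, -8, -1)
step 2: normalize row 1 (÷-10) = (0, 1, 1/2)
  row 0: subtract 4×row1 = (1, 0, -1)
  row 2: subtract -8×row1 = (0, 0, 3)
step 3: normalize row 2 (÷3) = (0, 0, 1)
  row 0: subtract -1×row2 = (1, 0, 0)
  row 1: subtract 1/2×row2 = (0, 1, 0)

pivot columns: 0, 1, 2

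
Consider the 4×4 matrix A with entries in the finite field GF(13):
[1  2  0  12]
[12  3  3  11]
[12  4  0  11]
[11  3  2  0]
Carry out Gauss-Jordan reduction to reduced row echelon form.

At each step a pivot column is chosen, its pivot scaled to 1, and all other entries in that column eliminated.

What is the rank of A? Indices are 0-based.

pivot(0,0)=1: scale R0 → (1, 2, 0, 12)
  clear (1,0): R1 −= (12)R0 → (0, 5, 3, 10)
  clear (2,0): R2 −= (12)R0 → (0, 6, 0, 10)
  clear (3,0): R3 −= (11)R0 → (0, 7, 2, 11)
pivot(1,1)=5: scale R1 → (0, 1, 11, 2)
  clear (0,1): R0 −= (2)R1 → (1, 0, 4, 8)
  clear (2,1): R2 −= (6)R1 → (0, 0, 12, 11)
  clear (3,1): R3 −= (7)R1 → (0, 0, 3, 10)
pivot(2,2)=12: scale R2 → (0, 0, 1, 2)
  clear (0,2): R0 −= (4)R2 → (1, 0, 0, 0)
  clear (1,2): R1 −= (11)R2 → (0, 1, 0, 6)
  clear (3,2): R3 −= (3)R2 → (0, 0, 0, 4)
pivot(3,3)=4: scale R3 → (0, 0, 0, 1)
  clear (1,3): R1 −= (6)R3 → (0, 1, 0, 0)
  clear (2,3): R2 −= (2)R3 → (0, 0, 1, 0)

rank = 4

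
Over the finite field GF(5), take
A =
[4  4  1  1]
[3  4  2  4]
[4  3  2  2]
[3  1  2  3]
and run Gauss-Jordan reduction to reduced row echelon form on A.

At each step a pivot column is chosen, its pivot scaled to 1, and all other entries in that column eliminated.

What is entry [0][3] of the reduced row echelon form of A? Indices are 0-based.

step 1: normalize row 0 (÷4) = (1, 1, 4, 4)
  row 1: subtract 3×row0 = (0, 1, 0, 2)
  row 2: subtract 4×row0 = (0, 4, 1, 1)
  row 3: subtract 3×row0 = (0, 3, 0, 1)
step 2: normalize row 1 (÷1) = (0, 1, 0, 2)
  row 0: subtract 1×row1 = (1, 0, 4, 2)
  row 2: subtract 4×row1 = (0, 0, 1, 3)
  row 3: subtract 3×row1 = (0, 0, 0, 0)
step 3: normalize row 2 (÷1) = (0, 0, 1, 3)
  row 0: subtract 4×row2 = (1, 0, 0, 0)
skip col 3 (zero from row 3)

M[0][3] = 0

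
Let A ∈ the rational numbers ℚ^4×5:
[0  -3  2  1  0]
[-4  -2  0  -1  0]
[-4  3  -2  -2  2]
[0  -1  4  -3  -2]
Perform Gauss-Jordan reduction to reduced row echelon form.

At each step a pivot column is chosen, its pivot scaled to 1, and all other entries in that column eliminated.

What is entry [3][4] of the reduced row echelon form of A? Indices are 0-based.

pivot(0,0): swap R0↔R1
pivot(0,0)=-4: scale R0 → (1, 1/2, 0, 1/4, 0)
  clear (2,0): R2 −= (-4)R0 → (0, 5, -2, -1, 2)
pivot(1,1)=-3: scale R1 → (0, 1, -2/3, -1/3, 0)
  clear (0,1): R0 −= (1/2)R1 → (1, 0, 1/3, 5/12, 0)
  clear (2,1): R2 −= (5)R1 → (0, 0, 4/3, 2/3, 2)
  clear (3,1): R3 −= (-1)R1 → (0, 0, 10/3, -10/3, -2)
pivot(2,2)=4/3: scale R2 → (0, 0, 1, 1/2, 3/2)
  clear (0,2): R0 −= (1/3)R2 → (1, 0, 0, 1/4, -1/2)
  clear (1,2): R1 −= (-2/3)R2 → (0, 1, 0, 0, 1)
  clear (3,2): R3 −= (10/3)R2 → (0, 0, 0, -5, -7)
pivot(3,3)=-5: scale R3 → (0, 0, 0, 1, 7/5)
  clear (0,3): R0 −= (1/4)R3 → (1, 0, 0, 0, -17/20)
  clear (2,3): R2 −= (1/2)R3 → (0, 0, 1, 0, 4/5)

M[3][4] = 7/5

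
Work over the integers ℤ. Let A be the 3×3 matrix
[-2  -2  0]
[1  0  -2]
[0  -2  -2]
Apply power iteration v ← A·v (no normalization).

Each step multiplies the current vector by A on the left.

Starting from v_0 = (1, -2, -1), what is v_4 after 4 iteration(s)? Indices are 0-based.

v_0 = (1, -2, -1).
v_1 = A·v_0 = (2, 3, 6).
v_2 = A·v_1 = (-10, -10, -18).
v_3 = A·v_2 = (40, 26, 56).
v_4 = A·v_3 = (-132, -72, -164).

v_4 = (-132, -72, -164)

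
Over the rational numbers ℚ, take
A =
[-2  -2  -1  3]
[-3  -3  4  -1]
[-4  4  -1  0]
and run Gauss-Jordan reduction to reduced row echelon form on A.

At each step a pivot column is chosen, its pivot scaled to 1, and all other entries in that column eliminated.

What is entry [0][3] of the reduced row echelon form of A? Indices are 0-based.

step 1: normalize row 0 (÷-2) = (1, 1, 1/2, -3/2)
  row 1: subtract -3×row0 = (0, 0, 11/2, -11/2)
  row 2: subtract -4×row0 = (0, 8, 1, -6)
step 2: exchange rows 1,2
step 2: normalize row 1 (÷8) = (0, 1, 1/8, -3/4)
  row 0: subtract 1×row1 = (1, 0, 3/8, -3/4)
step 3: normalize row 2 (÷11/2) = (0, 0, 1, -1)
  row 0: subtract 3/8×row2 = (1, 0, 0, -3/8)
  row 1: subtract 1/8×row2 = (0, 1, 0, -5/8)

M[0][3] = -3/8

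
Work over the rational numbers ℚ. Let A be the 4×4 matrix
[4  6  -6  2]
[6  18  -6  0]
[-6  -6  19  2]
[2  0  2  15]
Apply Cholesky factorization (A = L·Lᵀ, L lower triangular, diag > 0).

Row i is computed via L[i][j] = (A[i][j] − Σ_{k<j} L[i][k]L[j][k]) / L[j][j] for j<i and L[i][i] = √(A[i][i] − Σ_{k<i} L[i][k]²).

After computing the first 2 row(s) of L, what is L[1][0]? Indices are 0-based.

L[1][0] = 3

Step 1: L[0][0] = √(4) = 2.
  L[1][0] = (6) / L[0][0] = 3.
Step 2: L[1][1] = √(9) = 3.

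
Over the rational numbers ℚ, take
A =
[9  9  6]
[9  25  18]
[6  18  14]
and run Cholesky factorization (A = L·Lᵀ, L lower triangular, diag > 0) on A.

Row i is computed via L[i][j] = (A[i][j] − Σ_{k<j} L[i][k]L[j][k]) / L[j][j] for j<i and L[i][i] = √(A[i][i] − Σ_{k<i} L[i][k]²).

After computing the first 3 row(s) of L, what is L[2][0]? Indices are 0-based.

Step 1: L[0][0] = √(9) = 3.
  L[1][0] = (9) / L[0][0] = 3.
Step 2: L[1][1] = √(16) = 4.
  L[2][0] = (6) / L[0][0] = 2.
  L[2][1] = (12) / L[1][1] = 3.
Step 3: L[2][2] = √(1) = 1.

L[2][0] = 2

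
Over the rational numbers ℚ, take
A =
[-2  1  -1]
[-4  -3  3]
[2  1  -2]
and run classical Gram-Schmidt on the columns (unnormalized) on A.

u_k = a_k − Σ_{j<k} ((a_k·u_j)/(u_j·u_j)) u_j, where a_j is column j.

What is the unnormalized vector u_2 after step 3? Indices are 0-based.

u_2 = (-1/6, -1/3, -5/6)

Step 1: u_0 = a_0 = (-2, -4, 2).
Step 2: u_1 = a_1 − (1/2)·u_0 = (2, -1, 0).
Step 3: u_2 = a_2 − (-7/12)·u_0 − (-1)·u_1 = (-1/6, -1/3, -5/6).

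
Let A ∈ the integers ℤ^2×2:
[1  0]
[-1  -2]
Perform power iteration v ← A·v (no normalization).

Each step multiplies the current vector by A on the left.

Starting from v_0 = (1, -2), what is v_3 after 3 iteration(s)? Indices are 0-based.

v_0 = (1, -2).
v_1 = A·v_0 = (1, 3).
v_2 = A·v_1 = (1, -7).
v_3 = A·v_2 = (1, 13).

v_3 = (1, 13)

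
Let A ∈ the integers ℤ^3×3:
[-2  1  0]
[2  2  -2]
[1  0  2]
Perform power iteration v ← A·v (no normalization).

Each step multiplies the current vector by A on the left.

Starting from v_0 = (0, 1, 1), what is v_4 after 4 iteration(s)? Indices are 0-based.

v_4 = (-22, -48, 18)

v_0 = (0, 1, 1).
v_1 = A·v_0 = (1, 0, 2).
v_2 = A·v_1 = (-2, -2, 5).
v_3 = A·v_2 = (2, -18, 8).
v_4 = A·v_3 = (-22, -48, 18).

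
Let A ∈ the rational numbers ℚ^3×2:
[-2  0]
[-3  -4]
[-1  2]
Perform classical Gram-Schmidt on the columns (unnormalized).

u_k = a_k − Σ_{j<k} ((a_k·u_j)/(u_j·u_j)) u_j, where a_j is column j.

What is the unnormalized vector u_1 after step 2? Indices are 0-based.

Step 1: u_0 = a_0 = (-2, -3, -1).
Step 2: u_1 = a_1 − (5/7)·u_0 = (10/7, -13/7, 19/7).

u_1 = (10/7, -13/7, 19/7)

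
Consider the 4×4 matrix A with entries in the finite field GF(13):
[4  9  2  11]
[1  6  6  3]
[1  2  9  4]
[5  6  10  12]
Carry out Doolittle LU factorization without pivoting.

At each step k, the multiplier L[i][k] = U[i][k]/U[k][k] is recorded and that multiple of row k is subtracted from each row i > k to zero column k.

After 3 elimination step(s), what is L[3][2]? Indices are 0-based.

L[3][2] = 11

k=0: U[0][0]=4
  eliminate (1,0): mult=10, new row 1: (0, 7, 12, 10); set L[1][0]=10
  eliminate (2,0): mult=10, new row 2: (0, 3, 2, 11); set L[2][0]=10
  eliminate (3,0): mult=11, new row 3: (0, 11, 1, 8); set L[3][0]=11
k=1: U[1][1]=7
  eliminate (2,1): mult=6, new row 2: (0, 0, 8, 3); set L[2][1]=6
  eliminate (3,1): mult=9, new row 3: (0, 0, 10, 9); set L[3][1]=9
k=2: U[2][2]=8
  eliminate (3,2): mult=11, new row 3: (0, 0, 0, 2); set L[3][2]=11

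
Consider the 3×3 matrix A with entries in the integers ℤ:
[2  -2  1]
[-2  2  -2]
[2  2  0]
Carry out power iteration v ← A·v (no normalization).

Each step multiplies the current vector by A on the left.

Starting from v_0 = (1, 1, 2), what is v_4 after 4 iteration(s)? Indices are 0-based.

v_0 = (1, 1, 2).
v_1 = A·v_0 = (2, -4, 4).
v_2 = A·v_1 = (16, -20, -4).
v_3 = A·v_2 = (68, -64, -8).
v_4 = A·v_3 = (256, -248, 8).

v_4 = (256, -248, 8)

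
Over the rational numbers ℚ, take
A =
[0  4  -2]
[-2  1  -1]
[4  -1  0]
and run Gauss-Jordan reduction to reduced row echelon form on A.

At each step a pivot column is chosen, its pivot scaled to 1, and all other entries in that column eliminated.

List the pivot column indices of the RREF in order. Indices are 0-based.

[1] R0 <-> R1
[1] R0 /= -2  ⇒  (1, -1/2, 1/2)
     R2 -= 4·R0  ⇒  (0, 1, -2)
[2] R1 /= 4  ⇒  (0, 1, -1/2)
     R0 -= -1/2·R1  ⇒  (1, 0, 1/4)
     R2 -= 1·R1  ⇒  (0, 0, -3/2)
[3] R2 /= -3/2  ⇒  (0, 0, 1)
     R0 -= 1/4·R2  ⇒  (1, 0, 0)
     R1 -= -1/2·R2  ⇒  (0, 1, 0)

pivot columns: 0, 1, 2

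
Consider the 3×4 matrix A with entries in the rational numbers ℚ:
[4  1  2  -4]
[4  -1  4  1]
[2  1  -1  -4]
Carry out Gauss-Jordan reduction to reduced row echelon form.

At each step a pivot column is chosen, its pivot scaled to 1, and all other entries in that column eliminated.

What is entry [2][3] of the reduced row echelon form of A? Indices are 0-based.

M[2][3] = 1/2

step 1: normalize row 0 (÷4) = (1, 1/4, 1/2, -1)
  row 1: subtract 4×row0 = (0, -2, 2, 5)
  row 2: subtract 2×row0 = (0, 1/2, -2, -2)
step 2: normalize row 1 (÷-2) = (0, 1, -1, -5/2)
  row 0: subtract 1/4×row1 = (1, 0, 3/4, -3/8)
  row 2: subtract 1/2×row1 = (0, 0, -3/2, -3/4)
step 3: normalize row 2 (÷-3/2) = (0, 0, 1, 1/2)
  row 0: subtract 3/4×row2 = (1, 0, 0, -3/4)
  row 1: subtract -1×row2 = (0, 1, 0, -2)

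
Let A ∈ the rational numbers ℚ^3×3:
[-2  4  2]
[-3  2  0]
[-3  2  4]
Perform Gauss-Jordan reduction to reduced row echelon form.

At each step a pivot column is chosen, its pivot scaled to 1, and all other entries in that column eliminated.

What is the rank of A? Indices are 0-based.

step 1: normalize row 0 (÷-2) = (1, -2, -1)
  row 1: subtract -3×row0 = (0, -4, -3)
  row 2: subtract -3×row0 = (0, -4, 1)
step 2: normalize row 1 (÷-4) = (0, 1, 3/4)
  row 0: subtract -2×row1 = (1, 0, 1/2)
  row 2: subtract -4×row1 = (0, 0, 4)
step 3: normalize row 2 (÷4) = (0, 0, 1)
  row 0: subtract 1/2×row2 = (1, 0, 0)
  row 1: subtract 3/4×row2 = (0, 1, 0)

rank = 3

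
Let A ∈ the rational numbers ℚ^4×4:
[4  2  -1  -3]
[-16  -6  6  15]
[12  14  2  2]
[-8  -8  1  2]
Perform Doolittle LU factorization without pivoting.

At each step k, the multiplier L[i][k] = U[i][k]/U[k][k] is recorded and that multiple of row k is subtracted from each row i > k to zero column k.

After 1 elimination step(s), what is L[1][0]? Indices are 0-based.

L[1][0] = -4

Step 1: pivot at (0,0) is 4.
  row1 ← row1 − (-4)·row0  ⇒  L[1][0]=-4, U row1=(0, 2, 2, 3)
  row2 ← row2 − (3)·row0  ⇒  L[2][0]=3, U row2=(0, 8, 5, 11)
  row3 ← row3 − (-2)·row0  ⇒  L[3][0]=-2, U row3=(0, -4, -1, -4)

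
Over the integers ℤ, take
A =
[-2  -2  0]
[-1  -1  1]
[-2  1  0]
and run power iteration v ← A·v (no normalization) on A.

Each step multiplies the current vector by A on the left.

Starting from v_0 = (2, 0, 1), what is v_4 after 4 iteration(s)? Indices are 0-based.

v_4 = (52, 7, 40)

v_0 = (2, 0, 1).
v_1 = A·v_0 = (-4, -1, -4).
v_2 = A·v_1 = (10, 1, 7).
v_3 = A·v_2 = (-22, -4, -19).
v_4 = A·v_3 = (52, 7, 40).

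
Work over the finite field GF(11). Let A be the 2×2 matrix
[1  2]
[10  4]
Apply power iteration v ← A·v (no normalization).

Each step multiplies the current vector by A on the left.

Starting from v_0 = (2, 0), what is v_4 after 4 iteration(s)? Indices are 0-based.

v_0 = (2, 0).
v_1 = A·v_0 = (2, 9).
v_2 = A·v_1 = (9, 1).
v_3 = A·v_2 = (0, 6).
v_4 = A·v_3 = (1, 2).

v_4 = (1, 2)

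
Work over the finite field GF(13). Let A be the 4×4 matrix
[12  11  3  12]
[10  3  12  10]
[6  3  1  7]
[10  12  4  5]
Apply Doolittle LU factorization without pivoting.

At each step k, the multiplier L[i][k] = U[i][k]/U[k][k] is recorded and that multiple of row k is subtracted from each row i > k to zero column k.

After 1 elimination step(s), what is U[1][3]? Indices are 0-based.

U[1][3] = 0

[col 0] pivot 12
  R1 -= 3*R0 → (0, 9, 3, 0)  (L[1][0] := 3)
  R2 -= 7*R0 → (0, 4, 6, 1)  (L[2][0] := 7)
  R3 -= 3*R0 → (0, 5, 8, 8)  (L[3][0] := 3)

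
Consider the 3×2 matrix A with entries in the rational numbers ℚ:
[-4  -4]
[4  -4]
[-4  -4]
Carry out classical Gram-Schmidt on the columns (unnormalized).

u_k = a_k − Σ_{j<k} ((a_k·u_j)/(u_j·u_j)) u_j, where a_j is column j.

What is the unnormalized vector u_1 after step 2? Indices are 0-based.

Step 1: u_0 = a_0 = (-4, 4, -4).
Step 2: u_1 = a_1 − (1/3)·u_0 = (-8/3, -16/3, -8/3).

u_1 = (-8/3, -16/3, -8/3)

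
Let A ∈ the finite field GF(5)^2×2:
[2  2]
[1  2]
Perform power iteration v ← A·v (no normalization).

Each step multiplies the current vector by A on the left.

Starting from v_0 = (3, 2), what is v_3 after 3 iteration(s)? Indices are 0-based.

v_0 = (3, 2).
v_1 = A·v_0 = (0, 2).
v_2 = A·v_1 = (4, 4).
v_3 = A·v_2 = (1, 2).

v_3 = (1, 2)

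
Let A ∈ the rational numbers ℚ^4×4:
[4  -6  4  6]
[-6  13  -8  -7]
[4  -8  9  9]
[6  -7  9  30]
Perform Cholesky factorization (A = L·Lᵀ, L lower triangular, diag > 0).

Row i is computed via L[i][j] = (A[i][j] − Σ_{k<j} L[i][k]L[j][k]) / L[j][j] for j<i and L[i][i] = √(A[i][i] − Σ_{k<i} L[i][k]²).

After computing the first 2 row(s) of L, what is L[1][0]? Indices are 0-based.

L[1][0] = -3

Step 1: L[0][0] = √(4) = 2.
  L[1][0] = (-6) / L[0][0] = -3.
Step 2: L[1][1] = √(4) = 2.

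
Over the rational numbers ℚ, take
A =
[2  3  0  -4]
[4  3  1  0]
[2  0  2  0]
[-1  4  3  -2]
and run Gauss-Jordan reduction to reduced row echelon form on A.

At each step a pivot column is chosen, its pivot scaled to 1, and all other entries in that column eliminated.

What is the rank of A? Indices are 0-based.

step 1: normalize row 0 (÷2) = (1, 3/2, 0, -2)
  row 1: subtract 4×row0 = (0, -3, 1, 8)
  row 2: subtract 2×row0 = (0, -3, 2, 4)
  row 3: subtract -1×row0 = (0, 11/2, 3, -4)
step 2: normalize row 1 (÷-3) = (0, 1, -1/3, -8/3)
  row 0: subtract 3/2×row1 = (1, 0, 1/2, 2)
  row 2: subtract -3×row1 = (0, 0, 1, -4)
  row 3: subtract 11/2×row1 = (0, 0, 29/6, 32/3)
step 3: normalize row 2 (÷1) = (0, 0, 1, -4)
  row 0: subtract 1/2×row2 = (1, 0, 0, 4)
  row 1: subtract -1/3×row2 = (0, 1, 0, -4)
  row 3: subtract 29/6×row2 = (0, 0, 0, 30)
step 4: normalize row 3 (÷30) = (0, 0, 0, 1)
  row 0: subtract 4×row3 = (1, 0, 0, 0)
  row 1: subtract -4×row3 = (0, 1, 0, 0)
  row 2: subtract -4×row3 = (0, 0, 1, 0)

rank = 4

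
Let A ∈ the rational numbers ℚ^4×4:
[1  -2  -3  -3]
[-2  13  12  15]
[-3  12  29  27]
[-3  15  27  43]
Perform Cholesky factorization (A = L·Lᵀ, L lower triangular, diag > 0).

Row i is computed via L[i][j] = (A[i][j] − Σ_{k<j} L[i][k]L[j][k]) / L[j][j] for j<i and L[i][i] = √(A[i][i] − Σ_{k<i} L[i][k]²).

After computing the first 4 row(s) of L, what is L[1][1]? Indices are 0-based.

L[1][1] = 3

Step 1: L[0][0] = √(1) = 1.
  L[1][0] = (-2) / L[0][0] = -2.
Step 2: L[1][1] = √(9) = 3.
  L[2][0] = (-3) / L[0][0] = -3.
  L[2][1] = (6) / L[1][1] = 2.
Step 3: L[2][2] = √(16) = 4.
  L[3][0] = (-3) / L[0][0] = -3.
  L[3][1] = (9) / L[1][1] = 3.
  L[3][2] = (12) / L[2][2] = 3.
Step 4: L[3][3] = √(16) = 4.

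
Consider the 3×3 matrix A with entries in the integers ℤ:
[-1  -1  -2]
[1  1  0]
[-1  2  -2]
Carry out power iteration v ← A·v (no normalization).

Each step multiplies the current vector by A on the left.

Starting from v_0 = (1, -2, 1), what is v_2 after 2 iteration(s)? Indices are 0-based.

v_0 = (1, -2, 1).
v_1 = A·v_0 = (-1, -1, -7).
v_2 = A·v_1 = (16, -2, 13).

v_2 = (16, -2, 13)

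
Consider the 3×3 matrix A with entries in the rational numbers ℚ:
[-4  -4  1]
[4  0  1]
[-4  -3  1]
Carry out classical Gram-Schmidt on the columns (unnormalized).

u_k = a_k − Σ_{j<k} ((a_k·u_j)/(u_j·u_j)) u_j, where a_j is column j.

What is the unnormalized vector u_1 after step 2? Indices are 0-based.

u_1 = (-5/3, -7/3, -2/3)

Step 1: u_0 = a_0 = (-4, 4, -4).
Step 2: u_1 = a_1 − (7/12)·u_0 = (-5/3, -7/3, -2/3).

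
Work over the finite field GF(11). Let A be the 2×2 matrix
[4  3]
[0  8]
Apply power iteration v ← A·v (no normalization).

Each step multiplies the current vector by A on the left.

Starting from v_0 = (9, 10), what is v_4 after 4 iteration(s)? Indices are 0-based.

v_4 = (7, 7)

v_0 = (9, 10).
v_1 = A·v_0 = (0, 3).
v_2 = A·v_1 = (9, 2).
v_3 = A·v_2 = (9, 5).
v_4 = A·v_3 = (7, 7).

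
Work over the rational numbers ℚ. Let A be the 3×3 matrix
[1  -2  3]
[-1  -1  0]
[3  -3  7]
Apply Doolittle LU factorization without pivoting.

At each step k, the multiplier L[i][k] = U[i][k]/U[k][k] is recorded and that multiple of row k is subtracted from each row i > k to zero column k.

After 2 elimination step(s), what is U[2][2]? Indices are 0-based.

[col 0] pivot 1
  R1 -= -1*R0 → (0, -3, 3)  (L[1][0] := -1)
  R2 -= 3*R0 → (0, 3, -2)  (L[2][0] := 3)
[col 1] pivot -3
  R2 -= -1*R1 → (0, 0, 1)  (L[2][1] := -1)

U[2][2] = 1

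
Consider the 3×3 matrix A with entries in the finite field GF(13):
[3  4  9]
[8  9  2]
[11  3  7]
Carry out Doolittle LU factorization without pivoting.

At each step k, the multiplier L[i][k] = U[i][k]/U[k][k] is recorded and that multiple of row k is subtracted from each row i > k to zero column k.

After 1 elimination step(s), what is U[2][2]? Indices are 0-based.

U[2][2] = 0

Step 1: pivot at (0,0) is 3.
  row1 ← row1 − (7)·row0  ⇒  L[1][0]=7, U row1=(0, 7, 4)
  row2 ← row2 − (8)·row0  ⇒  L[2][0]=8, U row2=(0, 10, 0)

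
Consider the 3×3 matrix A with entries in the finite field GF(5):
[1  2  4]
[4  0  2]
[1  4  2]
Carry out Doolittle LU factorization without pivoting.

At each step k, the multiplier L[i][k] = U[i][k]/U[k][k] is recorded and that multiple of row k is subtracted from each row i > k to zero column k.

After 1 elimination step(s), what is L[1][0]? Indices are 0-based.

L[1][0] = 4

[col 0] pivot 1
  R1 -= 4*R0 → (0, 2, 1)  (L[1][0] := 4)
  R2 -= 1*R0 → (0, 2, 3)  (L[2][0] := 1)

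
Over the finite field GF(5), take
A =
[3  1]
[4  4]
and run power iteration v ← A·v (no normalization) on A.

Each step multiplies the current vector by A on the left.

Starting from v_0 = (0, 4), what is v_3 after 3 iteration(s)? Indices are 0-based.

v_0 = (0, 4).
v_1 = A·v_0 = (4, 1).
v_2 = A·v_1 = (3, 0).
v_3 = A·v_2 = (4, 2).

v_3 = (4, 2)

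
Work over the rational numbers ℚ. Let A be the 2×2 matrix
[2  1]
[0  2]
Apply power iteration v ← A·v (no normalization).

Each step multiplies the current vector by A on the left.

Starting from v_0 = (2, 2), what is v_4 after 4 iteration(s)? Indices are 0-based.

v_0 = (2, 2).
v_1 = A·v_0 = (6, 4).
v_2 = A·v_1 = (16, 8).
v_3 = A·v_2 = (40, 16).
v_4 = A·v_3 = (96, 32).

v_4 = (96, 32)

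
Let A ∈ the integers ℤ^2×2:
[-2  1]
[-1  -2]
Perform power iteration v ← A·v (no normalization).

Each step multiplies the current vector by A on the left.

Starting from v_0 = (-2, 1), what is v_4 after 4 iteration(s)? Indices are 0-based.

v_4 = (-10, -55)

v_0 = (-2, 1).
v_1 = A·v_0 = (5, 0).
v_2 = A·v_1 = (-10, -5).
v_3 = A·v_2 = (15, 20).
v_4 = A·v_3 = (-10, -55).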